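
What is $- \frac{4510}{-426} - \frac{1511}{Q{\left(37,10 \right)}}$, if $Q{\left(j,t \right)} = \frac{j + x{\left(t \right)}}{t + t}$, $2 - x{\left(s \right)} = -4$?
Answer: $- \frac{6339895}{9159} \approx -692.2$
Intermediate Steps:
$x{\left(s \right)} = 6$ ($x{\left(s \right)} = 2 - -4 = 2 + 4 = 6$)
$Q{\left(j,t \right)} = \frac{6 + j}{2 t}$ ($Q{\left(j,t \right)} = \frac{j + 6}{t + t} = \frac{6 + j}{2 t}$)
$- \frac{4510}{-426} - \frac{1511}{Q{\left(37,10 \right)}} = - \frac{4510}{-426} - \frac{1511}{\frac{1}{2} \cdot \frac{1}{10} \left(6 + 37\right)} = \left(-4510\right) \left(- \frac{1}{426}\right) - \frac{1511}{\frac{1}{2} \cdot \frac{1}{10} \cdot 43} = \frac{2255}{213} - \frac{1511}{\frac{43}{20}} = \frac{2255}{213} - \frac{30220}{43} = - \frac{6339895}{9159}$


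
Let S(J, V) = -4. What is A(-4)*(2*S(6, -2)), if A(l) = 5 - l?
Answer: -72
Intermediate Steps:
A(-4)*(2*S(6, -2)) = (5 - 1*(-4))*(2*(-4)) = (5 + 4)*(-8) = 9*(-8) = -72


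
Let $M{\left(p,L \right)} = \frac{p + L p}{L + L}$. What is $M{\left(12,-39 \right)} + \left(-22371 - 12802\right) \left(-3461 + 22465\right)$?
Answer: $- \frac{8689559920}{13} \approx -6.6843 \cdot 10^{8}$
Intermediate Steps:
$M{\left(p,L \right)} = \frac{p + L p}{2 L}$
$M{\left(12,-39 \right)} + \left(-22371 - 12802\right) \left(-3461 + 22465\right) = \frac{1}{2} \cdot 12 \frac{1}{-39} \left(1 - 39\right) + \left(-22371 - 12802\right) \left(-3461 + 22465\right) = \frac{1}{2} \cdot 12 \left(- \frac{1}{39}\right) \left(-38\right) - 668427692 = \frac{76}{13} - 668427692 = - \frac{8689559920}{13}$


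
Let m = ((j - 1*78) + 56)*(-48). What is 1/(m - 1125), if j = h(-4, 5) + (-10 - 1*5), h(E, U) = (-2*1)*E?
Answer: 1/267 ≈ 0.0037453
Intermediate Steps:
h(E, U) = -2*E
j = -7 (j = -2*(-4) + (-10 - 1*5) = 8 + (-10 - 5) = 8 - 15 = -7)
m = 1392 (m = ((-7 - 1*78) + 56)*(-48) = ((-7 - 78) + 56)*(-48) = (-85 + 56)*(-48) = -29*(-48) = 1392)
1/(m - 1125) = 1/(1392 - 1125) = 1/267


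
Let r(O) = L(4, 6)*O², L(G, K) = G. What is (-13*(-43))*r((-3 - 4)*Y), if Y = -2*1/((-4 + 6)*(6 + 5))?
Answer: 109564/121 ≈ 905.49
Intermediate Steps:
Y = -1/11 (Y = -2/(2*11) = -2/22 = -2*1/22 = -1/11 ≈ -0.090909)
r(O) = 4*O²
(-13*(-43))*r((-3 - 4)*Y) = (-13*(-43))*(4*((-3 - 4)*(-1/11))²) = 559*(4*(-7*(-1/11))²) = 559*(4*(7/11)²) = 559*(4*(49/121)) = 559*(196/121) = 109564/121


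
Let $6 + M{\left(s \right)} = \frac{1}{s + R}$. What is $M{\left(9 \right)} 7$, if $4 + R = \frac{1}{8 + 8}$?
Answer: $- \frac{3290}{81} \approx -40.617$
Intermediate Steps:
$R = - \frac{63}{16}$ ($R = -4 + \frac{1}{8 + 8} = -4 + \frac{1}{16} = - \frac{63}{16} \approx -3.9375$)
$M{\left(s \right)} = -6 + \frac{1}{- \frac{63}{16} + s}$ ($M{\left(s \right)} = -6 + \frac{1}{s - \frac{63}{16}} = -6 + \frac{1}{- \frac{63}{16} + s}$)
$M{\left(9 \right)} 7 = \frac{2 \left(197 - 432\right)}{-63 + 16 \cdot 9} \cdot 7 = \frac{2 \left(197 - 432\right)}{-63 + 144} \cdot 7 = 2 \cdot \frac{1}{81} \left(-235\right) 7 = \left(- \frac{470}{81}\right) 7 = - \frac{3290}{81}$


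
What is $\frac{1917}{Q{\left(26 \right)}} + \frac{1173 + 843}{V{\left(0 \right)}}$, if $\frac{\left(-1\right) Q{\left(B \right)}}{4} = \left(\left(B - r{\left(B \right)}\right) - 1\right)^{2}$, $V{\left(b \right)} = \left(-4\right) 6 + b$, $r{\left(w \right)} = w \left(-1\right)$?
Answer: $- \frac{97317}{1156} \approx -84.184$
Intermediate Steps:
$r{\left(w \right)} = - w$
$V{\left(b \right)} = -24 + b$
$Q{\left(B \right)} = - 4 \left(-1 + 2 B\right)^{2}$ ($Q{\left(B \right)} = - 4 \left(\left(B - - B\right) - 1\right)^{2} = - 4 \left(\left(B + B\right) - 1\right)^{2} = - 4 \left(2 B - 1\right)^{2} = - 4 \left(-1 + 2 B\right)^{2}$)
$\frac{1917}{Q{\left(26 \right)}} + \frac{1173 + 843}{V{\left(0 \right)}} = \frac{1917}{\left(-4\right) \left(-1 + 2 \cdot 26\right)^{2}} + \frac{1173 + 843}{-24 + 0} = \frac{1917}{\left(-4\right) \left(-1 + 52\right)^{2}} + \frac{2016}{-24} = \frac{1917}{\left(-4\right) 51^{2}} + 2016 \left(- \frac{1}{24}\right) = \frac{1917}{\left(-4\right) 2601} - 84 = \frac{1917}{-10404} - 84 = 1917 \left(- \frac{1}{10404}\right) - 84 = - \frac{213}{1156} - 84 = - \frac{97317}{1156}$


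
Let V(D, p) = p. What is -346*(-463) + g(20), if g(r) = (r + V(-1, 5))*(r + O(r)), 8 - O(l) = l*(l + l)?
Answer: 140898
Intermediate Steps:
O(l) = 8 - 2*l² (O(l) = 8 - l*(l + l) = 8 - l*2*l = 8 - 2*l²)
g(r) = (5 + r)*(8 + r - 2*r²) (g(r) = (r + 5)*(r + (8 - 2*r²)) = (5 + r)*(8 + r - 2*r²))
-346*(-463) + g(20) = -346*(-463) + (40 - 9*20² - 2*20³ + 13*20) = 160198 + (40 - 9*400 - 2*8000 + 260) = 160198 + (40 - 3600 - 16000 + 260) = 160198 - 19300 = 140898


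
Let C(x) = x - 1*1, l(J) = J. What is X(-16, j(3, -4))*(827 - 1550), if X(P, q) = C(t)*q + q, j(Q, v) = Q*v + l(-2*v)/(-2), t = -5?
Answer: -57840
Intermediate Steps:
j(Q, v) = v + Q*v (j(Q, v) = Q*v - 2*v/(-2) = Q*v - 2*v*(-½) = Q*v + v = v + Q*v)
C(x) = -1 + x (C(x) = x - 1 = -1 + x)
X(P, q) = -5*q (X(P, q) = (-1 - 5)*q + q = -6*q + q = -5*q)
X(-16, j(3, -4))*(827 - 1550) = (-(-20)*(1 + 3))*(827 - 1550) = -(-20)*4*(-723) = -5*(-16)*(-723) = 80*(-723) = -57840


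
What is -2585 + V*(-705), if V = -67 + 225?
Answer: -113975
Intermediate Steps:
V = 158
-2585 + V*(-705) = -2585 + 158*(-705) = -2585 - 111390 = -113975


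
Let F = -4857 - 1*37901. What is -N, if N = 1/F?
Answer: 1/42758 ≈ 2.3387e-5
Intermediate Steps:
F = -42758 (F = -4857 - 37901 = -42758)
N = -1/42758 (N = 1/(-42758) = -1/42758 ≈ -2.3387e-5)
-N = -1*(-1/42758) = 1/42758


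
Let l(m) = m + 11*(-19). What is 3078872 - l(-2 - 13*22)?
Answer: 3079369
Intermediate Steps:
l(m) = -209 + m (l(m) = m - 209 = -209 + m)
3078872 - l(-2 - 13*22) = 3078872 - (-209 + (-2 - 13*22)) = 3078872 - (-209 + (-2 - 286)) = 3078872 - (-209 - 288) = 3078872 - 1*(-497) = 3078872 + 497 = 3079369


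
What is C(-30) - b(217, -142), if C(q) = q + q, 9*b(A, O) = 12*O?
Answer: 388/3 ≈ 129.33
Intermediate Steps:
b(A, O) = 4*O/3 (b(A, O) = (12*O)/9 = 4*O/3)
C(q) = 2*q
C(-30) - b(217, -142) = 2*(-30) - 4*(-142)/3 = -60 - 1*(-568/3) = -60 + 568/3 = 388/3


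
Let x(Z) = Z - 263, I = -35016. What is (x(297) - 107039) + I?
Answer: -142021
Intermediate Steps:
x(Z) = -263 + Z
(x(297) - 107039) + I = ((-263 + 297) - 107039) - 35016 = (34 - 107039) - 35016 = -107005 - 35016 = -142021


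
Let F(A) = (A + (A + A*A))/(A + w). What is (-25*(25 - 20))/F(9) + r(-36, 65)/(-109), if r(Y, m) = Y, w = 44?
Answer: -718561/10791 ≈ -66.589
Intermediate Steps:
F(A) = (A² + 2*A)/(44 + A) (F(A) = (A + (A + A*A))/(A + 44) = (A + (A + A²))/(44 + A) = (A² + 2*A)/(44 + A))
(-25*(25 - 20))/F(9) + r(-36, 65)/(-109) = (-25*(25 - 20))/((9*(2 + 9)/(44 + 9))) - 36/(-109) = (-25*5)/((9*11/53)) - 36*(-1/109) = -125/(9*(1/53)*11) + 36/109 = -125/99/53 + 36/109 = -125*53/99 + 36/109 = -6625/99 + 36/109 = -718561/10791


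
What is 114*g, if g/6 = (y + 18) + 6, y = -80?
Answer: -38304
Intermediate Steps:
g = -336 (g = 6*((-80 + 18) + 6) = 6*(-62 + 6) = 6*(-56) = -336)
114*g = 114*(-336) = -38304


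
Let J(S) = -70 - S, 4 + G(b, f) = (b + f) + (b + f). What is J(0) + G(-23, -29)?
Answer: -178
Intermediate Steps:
G(b, f) = -4 + 2*b + 2*f (G(b, f) = -4 + ((b + f) + (b + f)) = -4 + (2*b + 2*f) = -4 + 2*b + 2*f)
J(0) + G(-23, -29) = (-70 - 1*0) + (-4 + 2*(-23) + 2*(-29)) = (-70 + 0) + (-4 - 46 - 58) = -70 - 108 = -178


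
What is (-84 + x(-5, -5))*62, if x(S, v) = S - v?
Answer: -5208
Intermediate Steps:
(-84 + x(-5, -5))*62 = (-84 + (-5 - 1*(-5)))*62 = (-84 + (-5 + 5))*62 = (-84 + 0)*62 = -84*62 = -5208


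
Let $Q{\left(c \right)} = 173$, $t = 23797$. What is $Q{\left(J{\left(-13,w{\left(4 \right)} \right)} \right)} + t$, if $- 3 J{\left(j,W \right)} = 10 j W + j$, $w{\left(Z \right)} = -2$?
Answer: $23970$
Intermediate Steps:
$J{\left(j,W \right)} = - \frac{j}{3} - \frac{10 W j}{3}$ ($J{\left(j,W \right)} = - \frac{10 j W + j}{3} = - \frac{10 W j + j}{3} = - \frac{j + 10 W j}{3} = - \frac{j}{3} - \frac{10 W j}{3}$)
$Q{\left(J{\left(-13,w{\left(4 \right)} \right)} \right)} + t = 173 + 23797 = 23970$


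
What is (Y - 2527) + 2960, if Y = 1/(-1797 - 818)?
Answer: 1132294/2615 ≈ 433.00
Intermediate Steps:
Y = -1/2615 (Y = 1/(-2615) = -1/2615 ≈ -0.00038241)
(Y - 2527) + 2960 = (-1/2615 - 2527) + 2960 = -6608106/2615 + 2960 = 1132294/2615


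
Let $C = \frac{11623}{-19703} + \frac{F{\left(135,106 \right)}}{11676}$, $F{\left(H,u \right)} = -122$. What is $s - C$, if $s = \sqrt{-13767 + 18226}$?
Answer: $\frac{69056957}{115026114} + 7 \sqrt{91} \approx 67.376$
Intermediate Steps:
$C = - \frac{69056957}{115026114}$ ($C = \frac{11623}{-19703} - \frac{122}{11676} = 11623 \left(- \frac{1}{19703}\right) - \frac{61}{5838} = - \frac{11623}{19703} - \frac{61}{5838} = - \frac{69056957}{115026114} \approx -0.60036$)
$s = 7 \sqrt{91}$ ($s = \sqrt{4459} = 7 \sqrt{91} \approx 66.776$)
$s - C = 7 \sqrt{91} - - \frac{69056957}{115026114} = 7 \sqrt{91} + \frac{69056957}{115026114} = \frac{69056957}{115026114} + 7 \sqrt{91}$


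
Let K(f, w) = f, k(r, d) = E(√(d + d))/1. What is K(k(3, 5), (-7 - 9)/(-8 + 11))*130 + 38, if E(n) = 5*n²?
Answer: 6538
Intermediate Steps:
k(r, d) = 10*d (k(r, d) = (5*(√(d + d))²)/1 = (5*(√(2*d))²)*1 = (5*(√2*√d)²)*1 = (5*(2*d))*1 = (10*d)*1 = 10*d)
K(k(3, 5), (-7 - 9)/(-8 + 11))*130 + 38 = (10*5)*130 + 38 = 50*130 + 38 = 6500 + 38 = 6538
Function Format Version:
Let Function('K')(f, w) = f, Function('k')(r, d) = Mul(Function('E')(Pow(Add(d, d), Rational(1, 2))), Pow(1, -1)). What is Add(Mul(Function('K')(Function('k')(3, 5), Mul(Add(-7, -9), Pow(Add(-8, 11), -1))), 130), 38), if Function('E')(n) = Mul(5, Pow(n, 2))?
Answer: 6538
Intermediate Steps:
Function('k')(r, d) = Mul(10, d) (Function('k')(r, d) = Mul(Mul(5, Pow(Pow(Add(d, d), Rational(1, 2)), 2)), Pow(1, -1)) = Mul(Mul(5, Pow(Pow(Mul(2, d), Rational(1, 2)), 2)), 1) = Mul(Mul(5, Pow(Mul(Pow(2, Rational(1, 2)), Pow(d, Rational(1, 2))), 2)), 1) = Mul(Mul(5, Mul(2, d)), 1) = Mul(Mul(10, d), 1) = Mul(10, d))
Add(Mul(Function('K')(Function('k')(3, 5), Mul(Add(-7, -9), Pow(Add(-8, 11), -1))), 130), 38) = Add(Mul(Mul(10, 5), 130), 38) = Add(Mul(50, 130), 38) = Add(6500, 38) = 6538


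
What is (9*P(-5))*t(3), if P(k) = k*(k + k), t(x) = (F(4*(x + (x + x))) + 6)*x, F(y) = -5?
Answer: 1350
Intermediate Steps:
t(x) = x (t(x) = (-5 + 6)*x = 1*x = x)
P(k) = 2*k² (P(k) = k*(2*k) = 2*k²)
(9*P(-5))*t(3) = (9*(2*(-5)²))*3 = (9*(2*25))*3 = (9*50)*3 = 450*3 = 1350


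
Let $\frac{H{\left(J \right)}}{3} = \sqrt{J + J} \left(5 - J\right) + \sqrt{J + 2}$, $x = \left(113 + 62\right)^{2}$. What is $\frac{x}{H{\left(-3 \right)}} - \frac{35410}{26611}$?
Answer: $- \frac{35410}{26611} + \frac{30625 i}{1149} - \frac{245000 i \sqrt{6}}{1149} \approx -1.3307 - 495.65 i$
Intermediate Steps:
$x = 30625$ ($x = 175^{2} = 30625$)
$H{\left(J \right)} = 3 \sqrt{2 + J} + 3 \sqrt{2} \sqrt{J} \left(5 - J\right)$ ($H{\left(J \right)} = 3 \left(\sqrt{J + J} \left(5 - J\right) + \sqrt{J + 2}\right) = 3 \left(\sqrt{2 J} \left(5 - J\right) + \sqrt{2 + J}\right) = 3 \left(\sqrt{2} \sqrt{J} \left(5 - J\right) + \sqrt{2 + J}\right) = 3 \left(\sqrt{2 + J} + \sqrt{2} \sqrt{J} \left(5 - J\right)\right) = 3 \sqrt{2 + J} + 3 \sqrt{2} \sqrt{J} \left(5 - J\right)$)
$\frac{x}{H{\left(-3 \right)}} - \frac{35410}{26611} = \frac{30625}{3 \sqrt{2 - 3} - 3 \sqrt{2} \left(-3\right)^{\frac{3}{2}} + 15 \sqrt{2} \sqrt{-3}} - \frac{35410}{26611} = \frac{30625}{3 \sqrt{-1} - 3 \sqrt{2} \left(- 3 i \sqrt{3}\right) + 15 \sqrt{2} i \sqrt{3}} - \frac{35410}{26611} = \frac{30625}{3 i + 9 i \sqrt{6} + 15 i \sqrt{6}} - \frac{35410}{26611} = \frac{30625}{3 i + 24 i \sqrt{6}} - \frac{35410}{26611} = - \frac{35410}{26611} + \frac{30625}{3 i + 24 i \sqrt{6}}$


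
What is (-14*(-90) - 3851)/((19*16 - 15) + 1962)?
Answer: -2591/2251 ≈ -1.1510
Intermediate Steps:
(-14*(-90) - 3851)/((19*16 - 15) + 1962) = (1260 - 3851)/((304 - 15) + 1962) = -2591/(289 + 1962) = -2591/2251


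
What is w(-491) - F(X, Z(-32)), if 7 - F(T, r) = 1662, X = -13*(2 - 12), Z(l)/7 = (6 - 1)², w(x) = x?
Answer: 1164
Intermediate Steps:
Z(l) = 175 (Z(l) = 7*(6 - 1)² = 7*5² = 7*25 = 175)
X = 130 (X = -13*(-10) = 130)
F(T, r) = -1655 (F(T, r) = 7 - 1*1662 = 7 - 1662 = -1655)
w(-491) - F(X, Z(-32)) = -491 - 1*(-1655) = -491 + 1655 = 1164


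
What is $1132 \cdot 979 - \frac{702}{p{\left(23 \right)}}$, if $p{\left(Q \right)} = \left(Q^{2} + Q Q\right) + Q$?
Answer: $\frac{1197993766}{1081} \approx 1.1082 \cdot 10^{6}$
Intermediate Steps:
$p{\left(Q \right)} = Q + 2 Q^{2}$ ($p{\left(Q \right)} = \left(Q^{2} + Q^{2}\right) + Q = 2 Q^{2} + Q = Q + 2 Q^{2}$)
$1132 \cdot 979 - \frac{702}{p{\left(23 \right)}} = 1132 \cdot 979 - \frac{702}{23 \left(1 + 2 \cdot 23\right)} = 1108228 - \frac{702}{23 \left(1 + 46\right)} = 1108228 - \frac{702}{23 \cdot 47} = 1108228 - \frac{702}{1081} = \frac{1197993766}{1081}$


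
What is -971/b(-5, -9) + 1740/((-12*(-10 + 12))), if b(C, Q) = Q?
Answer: 637/18 ≈ 35.389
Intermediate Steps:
-971/b(-5, -9) + 1740/((-12*(-10 + 12))) = -971/(-9) + 1740/((-12*(-10 + 12))) = -971*(-⅑) + 1740/((-12*2)) = 971/9 + 1740/(-24) = 971/9 + 1740*(-1/24) = 971/9 - 145/2 = 637/18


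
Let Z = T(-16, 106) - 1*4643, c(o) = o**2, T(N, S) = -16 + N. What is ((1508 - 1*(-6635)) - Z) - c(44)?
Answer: 10882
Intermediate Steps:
Z = -4675 (Z = (-16 - 16) - 1*4643 = -32 - 4643 = -4675)
((1508 - 1*(-6635)) - Z) - c(44) = ((1508 - 1*(-6635)) - 1*(-4675)) - 1*44**2 = ((1508 + 6635) + 4675) - 1*1936 = (8143 + 4675) - 1936 = 12818 - 1936 = 10882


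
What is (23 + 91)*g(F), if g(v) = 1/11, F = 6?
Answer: 114/11 ≈ 10.364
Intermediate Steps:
g(v) = 1/11
(23 + 91)*g(F) = (23 + 91)*(1/11) = 114*(1/11) = 114/11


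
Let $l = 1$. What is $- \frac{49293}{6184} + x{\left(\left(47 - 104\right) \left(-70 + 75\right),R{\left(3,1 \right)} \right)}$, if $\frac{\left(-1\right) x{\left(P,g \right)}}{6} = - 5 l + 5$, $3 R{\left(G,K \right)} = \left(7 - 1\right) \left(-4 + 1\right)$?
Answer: $- \frac{49293}{6184} \approx -7.9711$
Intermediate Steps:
$R{\left(G,K \right)} = -6$ ($R{\left(G,K \right)} = \frac{\left(7 - 1\right) \left(-4 + 1\right)}{3} = \frac{6 \left(-3\right)}{3} = \frac{1}{3} \left(-18\right) = -6$)
$x{\left(P,g \right)} = 0$ ($x{\left(P,g \right)} = - 6 \left(\left(-5\right) 1 + 5\right) = - 6 \left(-5 + 5\right) = \left(-6\right) 0 = 0$)
$- \frac{49293}{6184} + x{\left(\left(47 - 104\right) \left(-70 + 75\right),R{\left(3,1 \right)} \right)} = - \frac{49293}{6184} + 0 = - \frac{49293}{6184}$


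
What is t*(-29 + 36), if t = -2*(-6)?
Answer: 84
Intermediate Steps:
t = 12
t*(-29 + 36) = 12*(-29 + 36) = 12*7 = 84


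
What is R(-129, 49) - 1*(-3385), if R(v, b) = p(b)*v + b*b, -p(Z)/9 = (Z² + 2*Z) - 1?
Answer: 2905964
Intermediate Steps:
p(Z) = 9 - 18*Z - 9*Z² (p(Z) = -9*((Z² + 2*Z) - 1) = -9*(-1 + Z² + 2*Z) = 9 - 18*Z - 9*Z²)
R(v, b) = b² + v*(9 - 18*b - 9*b²) (R(v, b) = (9 - 18*b - 9*b²)*v + b*b = v*(9 - 18*b - 9*b²) + b² = b² + v*(9 - 18*b - 9*b²))
R(-129, 49) - 1*(-3385) = (49² - 9*(-129)*(-1 + 49² + 2*49)) - 1*(-3385) = (2401 - 9*(-129)*(-1 + 2401 + 98)) + 3385 = (2401 - 9*(-129)*2498) + 3385 = (2401 + 2900178) + 3385 = 2902579 + 3385 = 2905964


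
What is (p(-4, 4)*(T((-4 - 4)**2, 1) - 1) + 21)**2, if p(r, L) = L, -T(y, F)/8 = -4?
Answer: 21025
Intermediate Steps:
T(y, F) = 32 (T(y, F) = -8*(-4) = 32)
(p(-4, 4)*(T((-4 - 4)**2, 1) - 1) + 21)**2 = (4*(32 - 1) + 21)**2 = (4*31 + 21)**2 = (124 + 21)**2 = 145**2 = 21025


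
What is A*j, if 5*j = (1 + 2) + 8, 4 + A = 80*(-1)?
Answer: -924/5 ≈ -184.80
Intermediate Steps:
A = -84 (A = -4 + 80*(-1) = -4 - 80 = -84)
j = 11/5 (j = ((1 + 2) + 8)/5 = (3 + 8)/5 = (⅕)*11 = 11/5 ≈ 2.2000)
A*j = -84*11/5 = -924/5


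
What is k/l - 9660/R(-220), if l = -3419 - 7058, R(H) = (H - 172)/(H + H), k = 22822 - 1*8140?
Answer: -795307074/73339 ≈ -10844.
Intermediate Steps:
k = 14682 (k = 22822 - 8140 = 14682)
R(H) = (-172 + H)/(2*H) (R(H) = (-172 + H)/((2*H)) = (-172 + H)*(1/(2*H)) = (-172 + H)/(2*H))
l = -10477
k/l - 9660/R(-220) = 14682/(-10477) - 9660*(-440/(-172 - 220)) = 14682*(-1/10477) - 9660/((½)*(-1/220)*(-392)) = -14682/10477 - 9660/49/55 = -14682/10477 - 9660*55/49 = -14682/10477 - 75900/7 = -795307074/73339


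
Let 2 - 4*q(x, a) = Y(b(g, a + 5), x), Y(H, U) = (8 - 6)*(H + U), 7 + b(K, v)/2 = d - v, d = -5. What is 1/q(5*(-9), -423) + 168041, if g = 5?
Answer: 64359702/383 ≈ 1.6804e+5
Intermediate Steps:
b(K, v) = -24 - 2*v (b(K, v) = -14 + 2*(-5 - v) = -14 + (-10 - 2*v) = -24 - 2*v)
Y(H, U) = 2*H + 2*U (Y(H, U) = 2*(H + U) = 2*H + 2*U)
q(x, a) = 35/2 + a - x/2 (q(x, a) = 1/2 - (2*(-24 - 2*(a + 5)) + 2*x)/4 = 1/2 - (2*(-24 - 2*(5 + a)) + 2*x)/4 = 1/2 - (2*(-24 + (-10 - 2*a)) + 2*x)/4 = 1/2 - (2*(-34 - 2*a) + 2*x)/4 = 1/2 - ((-68 - 4*a) + 2*x)/4 = 1/2 - (-68 - 4*a + 2*x)/4 = 1/2 + (17 + a - x/2) = 35/2 + a - x/2)
1/q(5*(-9), -423) + 168041 = 1/(35/2 - 423 - 5*(-9)/2) + 168041 = 1/(35/2 - 423 - 1/2*(-45)) + 168041 = 1/(35/2 - 423 + 45/2) + 168041 = 1/(-383) + 168041 = -1/383 + 168041 = 64359702/383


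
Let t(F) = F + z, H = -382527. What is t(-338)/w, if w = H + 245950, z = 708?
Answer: -370/136577 ≈ -0.0027091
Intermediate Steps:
w = -136577 (w = -382527 + 245950 = -136577)
t(F) = 708 + F (t(F) = F + 708 = 708 + F)
t(-338)/w = (708 - 338)/(-136577) = 370*(-1/136577) = -370/136577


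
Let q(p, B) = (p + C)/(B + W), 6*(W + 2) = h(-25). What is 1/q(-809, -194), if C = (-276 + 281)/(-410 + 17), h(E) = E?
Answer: 157331/635884 ≈ 0.24742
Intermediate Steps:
C = -5/393 (C = 5/(-393) = 5*(-1/393) = -5/393 ≈ -0.012723)
W = -37/6 (W = -2 + (⅙)*(-25) = -2 - 25/6 = -37/6 ≈ -6.1667)
q(p, B) = (-5/393 + p)/(-37/6 + B) (q(p, B) = (p - 5/393)/(B - 37/6) = (-5/393 + p)/(-37/6 + B))
1/q(-809, -194) = 1/(2*(-5 + 393*(-809))/(131*(-37 + 6*(-194)))) = 1/(2*(-5 - 317937)/(131*(-37 - 1164))) = 1/((2/131)*(-317942)/(-1201)) = 1/((2/131)*(-1/1201)*(-317942)) = 1/(635884/157331) = 157331/635884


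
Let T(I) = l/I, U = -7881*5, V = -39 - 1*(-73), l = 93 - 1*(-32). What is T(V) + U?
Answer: -1339645/34 ≈ -39401.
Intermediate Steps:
l = 125 (l = 93 + 32 = 125)
V = 34 (V = -39 + 73 = 34)
U = -39405
T(I) = 125/I
T(V) + U = 125/34 - 39405 = -1339645/34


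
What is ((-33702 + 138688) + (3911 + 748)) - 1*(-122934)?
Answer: 232579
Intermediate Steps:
((-33702 + 138688) + (3911 + 748)) - 1*(-122934) = (104986 + 4659) + 122934 = 109645 + 122934 = 232579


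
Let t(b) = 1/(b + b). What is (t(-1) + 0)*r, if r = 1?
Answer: -½ ≈ -0.50000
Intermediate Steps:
t(b) = 1/(2*b)
(t(-1) + 0)*r = ((½)/(-1) + 0)*1 = ((½)*(-1) + 0)*1 = (-½ + 0)*1 = -½*1 = -½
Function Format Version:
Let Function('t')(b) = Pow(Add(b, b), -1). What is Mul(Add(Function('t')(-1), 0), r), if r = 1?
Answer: Rational(-1, 2) ≈ -0.50000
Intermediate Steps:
Function('t')(b) = Mul(Rational(1, 2), Pow(b, -1)) (Function('t')(b) = Pow(Mul(2, b), -1) = Mul(Rational(1, 2), Pow(b, -1)))
Mul(Add(Function('t')(-1), 0), r) = Mul(Add(Mul(Rational(1, 2), Pow(-1, -1)), 0), 1) = Mul(Add(Mul(Rational(1, 2), -1), 0), 1) = Mul(Add(Rational(-1, 2), 0), 1) = Mul(Rational(-1, 2), 1) = Rational(-1, 2)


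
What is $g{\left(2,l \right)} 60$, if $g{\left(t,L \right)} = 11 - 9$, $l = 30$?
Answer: $120$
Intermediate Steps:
$g{\left(t,L \right)} = 2$
$g{\left(2,l \right)} 60 = 2 \cdot 60 = 120$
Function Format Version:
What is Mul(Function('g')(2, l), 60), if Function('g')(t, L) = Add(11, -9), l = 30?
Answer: 120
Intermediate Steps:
Function('g')(t, L) = 2
Mul(Function('g')(2, l), 60) = Mul(2, 60) = 120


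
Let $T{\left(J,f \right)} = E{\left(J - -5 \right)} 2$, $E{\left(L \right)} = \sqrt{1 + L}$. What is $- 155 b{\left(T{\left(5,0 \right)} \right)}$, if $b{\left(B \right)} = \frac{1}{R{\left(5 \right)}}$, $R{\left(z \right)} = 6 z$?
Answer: $- \frac{31}{6} \approx -5.1667$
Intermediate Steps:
$T{\left(J,f \right)} = 2 \sqrt{6 + J}$ ($T{\left(J,f \right)} = \sqrt{1 + \left(J - -5\right)} 2 = \sqrt{1 + \left(J + 5\right)} 2 = \sqrt{1 + \left(5 + J\right)} 2 = \sqrt{6 + J} 2 = 2 \sqrt{6 + J}$)
$b{\left(B \right)} = \frac{1}{30}$ ($b{\left(B \right)} = \frac{1}{6 \cdot 5} = \frac{1}{30}$)
$- 155 b{\left(T{\left(5,0 \right)} \right)} = \left(-155\right) \frac{1}{30} = - \frac{31}{6}$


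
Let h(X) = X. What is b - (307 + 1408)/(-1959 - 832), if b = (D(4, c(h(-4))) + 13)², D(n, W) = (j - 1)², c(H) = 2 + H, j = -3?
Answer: 2348946/2791 ≈ 841.61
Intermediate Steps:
D(n, W) = 16 (D(n, W) = (-3 - 1)² = (-4)² = 16)
b = 841 (b = (16 + 13)² = 29² = 841)
b - (307 + 1408)/(-1959 - 832) = 841 - (307 + 1408)/(-1959 - 832) = 841 - 1715/(-2791) = 841 - 1715*(-1)/2791 = 841 - 1*(-1715/2791) = 841 + 1715/2791 = 2348946/2791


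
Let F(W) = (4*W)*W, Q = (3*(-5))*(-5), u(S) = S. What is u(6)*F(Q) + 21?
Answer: 135021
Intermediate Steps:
Q = 75 (Q = -15*(-5) = 75)
F(W) = 4*W²
u(6)*F(Q) + 21 = 6*(4*75²) + 21 = 6*(4*5625) + 21 = 6*22500 + 21 = 135000 + 21 = 135021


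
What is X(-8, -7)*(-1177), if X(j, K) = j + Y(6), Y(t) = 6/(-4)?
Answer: 22363/2 ≈ 11182.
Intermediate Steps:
Y(t) = -3/2 (Y(t) = 6*(-1/4) = -3/2)
X(j, K) = -3/2 + j (X(j, K) = j - 3/2 = -3/2 + j)
X(-8, -7)*(-1177) = (-3/2 - 8)*(-1177) = -19/2*(-1177) = 22363/2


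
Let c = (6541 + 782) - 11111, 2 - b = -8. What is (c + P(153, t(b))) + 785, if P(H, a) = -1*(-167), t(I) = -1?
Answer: -2836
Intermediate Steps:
b = 10 (b = 2 - 1*(-8) = 2 + 8 = 10)
c = -3788 (c = 7323 - 11111 = -3788)
P(H, a) = 167
(c + P(153, t(b))) + 785 = (-3788 + 167) + 785 = -3621 + 785 = -2836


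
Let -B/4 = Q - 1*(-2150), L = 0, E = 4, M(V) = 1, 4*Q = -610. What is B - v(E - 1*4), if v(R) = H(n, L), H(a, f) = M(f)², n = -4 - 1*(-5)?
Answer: -7991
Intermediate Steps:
Q = -305/2 (Q = (¼)*(-610) = -305/2 ≈ -152.50)
n = 1 (n = -4 + 5 = 1)
B = -7990 (B = -4*(-305/2 - 1*(-2150)) = -4*(-305/2 + 2150) = -4*3995/2 = -7990)
H(a, f) = 1 (H(a, f) = 1² = 1)
v(R) = 1
B - v(E - 1*4) = -7990 - 1*1 = -7990 - 1 = -7991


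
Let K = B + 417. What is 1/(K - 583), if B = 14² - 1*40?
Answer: -⅒ ≈ -0.10000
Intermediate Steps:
B = 156 (B = 196 - 40 = 156)
K = 573 (K = 156 + 417 = 573)
1/(K - 583) = 1/(573 - 583) = 1/(-10) = -⅒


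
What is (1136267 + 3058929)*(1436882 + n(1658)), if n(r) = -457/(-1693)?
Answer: 10205408657954868/1693 ≈ 6.0280e+12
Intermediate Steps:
n(r) = 457/1693 (n(r) = -457*(-1/1693) = 457/1693)
(1136267 + 3058929)*(1436882 + n(1658)) = (1136267 + 3058929)*(1436882 + 457/1693) = 4195196*(2432641683/1693) = 10205408657954868/1693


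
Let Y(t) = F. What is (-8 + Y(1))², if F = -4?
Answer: 144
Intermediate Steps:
Y(t) = -4
(-8 + Y(1))² = (-8 - 4)² = (-12)² = 144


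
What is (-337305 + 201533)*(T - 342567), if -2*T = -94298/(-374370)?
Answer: 8706165994388954/187185 ≈ 4.6511e+10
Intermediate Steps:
T = -47149/374370 (T = -(-47149)/(-374370) = -(-47149)*(-1)/374370 = -½*47149/187185 = -47149/374370 ≈ -0.12594)
(-337305 + 201533)*(T - 342567) = (-337305 + 201533)*(-47149/374370 - 342567) = -135772*(-128246854939/374370) = 8706165994388954/187185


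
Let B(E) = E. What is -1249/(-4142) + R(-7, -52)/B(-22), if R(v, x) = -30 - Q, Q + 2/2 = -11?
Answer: 51017/45562 ≈ 1.1197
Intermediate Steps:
Q = -12 (Q = -1 - 11 = -12)
R(v, x) = -18 (R(v, x) = -30 - 1*(-12) = -30 + 12 = -18)
-1249/(-4142) + R(-7, -52)/B(-22) = -1249/(-4142) - 18/(-22) = -1249*(-1/4142) - 18*(-1/22) = 1249/4142 + 9/11 = 51017/45562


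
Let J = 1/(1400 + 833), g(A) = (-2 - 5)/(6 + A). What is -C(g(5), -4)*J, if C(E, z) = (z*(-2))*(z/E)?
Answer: -32/1421 ≈ -0.022519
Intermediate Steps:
g(A) = -7/(6 + A)
C(E, z) = -2*z²/E (C(E, z) = (-2*z)*(z/E) = -2*z²/E)
J = 1/2233 ≈ 0.00044783
-C(g(5), -4)*J = -(-2*(-4)²/(-7/(6 + 5)))/2233 = -(-2*16/(-7/11))/2233 = -(-2*(-11/7)*16)/2233 = -352/(7*2233) = -1*32/1421 = -32/1421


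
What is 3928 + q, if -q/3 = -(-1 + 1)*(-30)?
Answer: 3928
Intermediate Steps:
q = 0 (q = -(-3)*(-1 + 1)*(-30) = -(-3)*0*(-30) = -(-3)*0 = -3*0 = 0)
3928 + q = 3928 + 0 = 3928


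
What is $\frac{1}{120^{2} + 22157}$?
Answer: $\frac{1}{36557} \approx 2.7355 \cdot 10^{-5}$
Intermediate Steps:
$\frac{1}{120^{2} + 22157} = \frac{1}{14400 + 22157} = \frac{1}{36557}$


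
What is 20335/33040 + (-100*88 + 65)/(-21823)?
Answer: 20925003/20600912 ≈ 1.0157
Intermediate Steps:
20335/33040 + (-100*88 + 65)/(-21823) = 20335*(1/33040) + (-8800 + 65)*(-1/21823) = 581/944 - 8735*(-1/21823) = 581/944 + 8735/21823 = 20925003/20600912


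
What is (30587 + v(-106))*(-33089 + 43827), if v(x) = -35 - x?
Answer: 329205604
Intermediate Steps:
(30587 + v(-106))*(-33089 + 43827) = (30587 + (-35 - 1*(-106)))*(-33089 + 43827) = (30587 + (-35 + 106))*10738 = (30587 + 71)*10738 = 30658*10738 = 329205604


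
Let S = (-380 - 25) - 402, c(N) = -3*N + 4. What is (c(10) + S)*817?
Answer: -680561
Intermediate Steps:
c(N) = 4 - 3*N
S = -807 (S = -405 - 402 = -807)
(c(10) + S)*817 = ((4 - 3*10) - 807)*817 = ((4 - 30) - 807)*817 = (-26 - 807)*817 = -833*817 = -680561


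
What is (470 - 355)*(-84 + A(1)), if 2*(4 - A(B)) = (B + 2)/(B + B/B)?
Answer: -37145/4 ≈ -9286.3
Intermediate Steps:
A(B) = 4 - (2 + B)/(2*(1 + B)) (A(B) = 4 - (B + 2)/(2*(B + B/B)) = 4 - (2 + B)/(2*(B + 1)) = 4 - (2 + B)/(2*(1 + B)))
(470 - 355)*(-84 + A(1)) = (470 - 355)*(-84 + (6 + 7*1)/(2*(1 + 1))) = 115*(-84 + (½)*(6 + 7)/2) = 115*(-84 + (½)*(½)*13) = 115*(-84 + 13/4) = 115*(-323/4) = -37145/4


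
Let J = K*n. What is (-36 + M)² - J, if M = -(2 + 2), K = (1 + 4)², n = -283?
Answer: 8675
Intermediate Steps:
K = 25 (K = 5² = 25)
M = -4 (M = -1*4 = -4)
J = -7075 (J = 25*(-283) = -7075)
(-36 + M)² - J = (-36 - 4)² - 1*(-7075) = (-40)² + 7075 = 1600 + 7075 = 8675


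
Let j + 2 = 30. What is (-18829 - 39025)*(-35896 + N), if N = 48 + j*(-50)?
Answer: 2154945792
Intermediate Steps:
j = 28 (j = -2 + 30 = 28)
N = -1352 (N = 48 + 28*(-50) = 48 - 1400 = -1352)
(-18829 - 39025)*(-35896 + N) = (-18829 - 39025)*(-35896 - 1352) = -57854*(-37248) = 2154945792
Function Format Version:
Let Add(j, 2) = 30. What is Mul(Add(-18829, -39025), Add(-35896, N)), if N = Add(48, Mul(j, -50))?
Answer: 2154945792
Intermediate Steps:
j = 28 (j = Add(-2, 30) = 28)
N = -1352 (N = Add(48, Mul(28, -50)) = Add(48, -1400) = -1352)
Mul(Add(-18829, -39025), Add(-35896, N)) = Mul(Add(-18829, -39025), Add(-35896, -1352)) = Mul(-57854, -37248) = 2154945792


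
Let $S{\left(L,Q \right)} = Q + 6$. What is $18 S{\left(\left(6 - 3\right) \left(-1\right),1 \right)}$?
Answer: $126$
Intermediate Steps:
$S{\left(L,Q \right)} = 6 + Q$
$18 S{\left(\left(6 - 3\right) \left(-1\right),1 \right)} = 18 \left(6 + 1\right) = 18 \cdot 7 = 126$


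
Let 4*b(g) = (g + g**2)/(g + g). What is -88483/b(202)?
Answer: -707864/203 ≈ -3487.0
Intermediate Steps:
b(g) = (g + g**2)/(8*g) (b(g) = ((g + g**2)/(g + g))/4 = ((g + g**2)/((2*g)))/4 = ((g + g**2)*(1/(2*g)))/4 = ((g + g**2)/(2*g))/4 = (g + g**2)/(8*g))
-88483/b(202) = -88483/(1/8 + (1/8)*202) = -88483/(1/8 + 101/4) = -88483/203/8 = -88483*8/203 = -707864/203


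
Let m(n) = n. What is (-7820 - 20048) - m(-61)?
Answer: -27807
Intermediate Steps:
(-7820 - 20048) - m(-61) = (-7820 - 20048) - 1*(-61) = -27868 + 61 = -27807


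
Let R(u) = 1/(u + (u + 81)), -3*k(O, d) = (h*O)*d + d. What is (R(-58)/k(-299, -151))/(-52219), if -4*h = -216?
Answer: -3/4455655365175 ≈ -6.7330e-13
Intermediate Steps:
h = 54 (h = -1/4*(-216) = 54)
k(O, d) = -d/3 - 18*O*d (k(O, d) = -((54*O)*d + d)/3 = -(54*O*d + d)/3 = -(d + 54*O*d)/3 = -d/3 - 18*O*d)
R(u) = 1/(81 + 2*u) (R(u) = 1/(u + (81 + u)) = 1/(81 + 2*u))
(R(-58)/k(-299, -151))/(-52219) = (1/((81 + 2*(-58))*((-1/3*(-151)*(1 + 54*(-299))))))/(-52219) = (1/((81 - 116)*((-1/3*(-151)*(1 - 16146)))))*(-1/52219) = (1/((-35)*((-1/3*(-151)*(-16145)))))*(-1/52219) = -1/(35*(-2437895/3))*(-1/52219) = -1/35*(-3/2437895)*(-1/52219) = (3/85326325)*(-1/52219) = -3/4455655365175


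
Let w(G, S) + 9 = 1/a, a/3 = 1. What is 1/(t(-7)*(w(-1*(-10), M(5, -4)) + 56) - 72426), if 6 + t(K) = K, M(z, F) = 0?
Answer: -3/219124 ≈ -1.3691e-5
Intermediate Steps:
a = 3 (a = 3*1 = 3)
w(G, S) = -26/3 (w(G, S) = -9 + 1/3 = -9 + ⅓ = -26/3)
t(K) = -6 + K
1/(t(-7)*(w(-1*(-10), M(5, -4)) + 56) - 72426) = 1/((-6 - 7)*(-26/3 + 56) - 72426) = 1/(-13*142/3 - 72426) = 1/(-1846/3 - 72426) = 1/(-219124/3) = -3/219124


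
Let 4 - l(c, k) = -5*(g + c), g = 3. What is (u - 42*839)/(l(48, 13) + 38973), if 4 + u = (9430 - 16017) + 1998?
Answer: -39831/39232 ≈ -1.0153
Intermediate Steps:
l(c, k) = 19 + 5*c (l(c, k) = 4 - (-5)*(3 + c) = 4 - (-15 - 5*c) = 4 + (15 + 5*c) = 19 + 5*c)
u = -4593 (u = -4 + ((9430 - 16017) + 1998) = -4 + (-6587 + 1998) = -4 - 4589 = -4593)
(u - 42*839)/(l(48, 13) + 38973) = (-4593 - 42*839)/((19 + 5*48) + 38973) = (-4593 - 35238)/((19 + 240) + 38973) = -39831/(259 + 38973) = -39831/39232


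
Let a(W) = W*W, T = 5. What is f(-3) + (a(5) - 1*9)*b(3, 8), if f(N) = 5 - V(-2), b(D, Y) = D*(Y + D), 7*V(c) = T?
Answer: 3726/7 ≈ 532.29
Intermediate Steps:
V(c) = 5/7 (V(c) = (1/7)*5 = 5/7)
a(W) = W**2
b(D, Y) = D*(D + Y)
f(N) = 30/7 (f(N) = 5 - 1*5/7 = 5 - 5/7 = 30/7)
f(-3) + (a(5) - 1*9)*b(3, 8) = 30/7 + (5**2 - 1*9)*(3*(3 + 8)) = 30/7 + (25 - 9)*(3*11) = 30/7 + 16*33 = 30/7 + 528 = 3726/7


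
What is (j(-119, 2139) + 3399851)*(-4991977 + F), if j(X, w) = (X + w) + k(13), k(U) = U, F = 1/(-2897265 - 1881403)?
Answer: -20287986339993116027/1194667 ≈ -1.6982e+13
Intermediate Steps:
F = -1/4778668 (F = 1/(-4778668) = -1/4778668 ≈ -2.0926e-7)
j(X, w) = 13 + X + w (j(X, w) = (X + w) + 13 = 13 + X + w)
(j(-119, 2139) + 3399851)*(-4991977 + F) = ((13 - 119 + 2139) + 3399851)*(-4991977 - 1/4778668) = (2033 + 3399851)*(-23855000746637/4778668) = 3401884*(-23855000746637/4778668) = -20287986339993116027/1194667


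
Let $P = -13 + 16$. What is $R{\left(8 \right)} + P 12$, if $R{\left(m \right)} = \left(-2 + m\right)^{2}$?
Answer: $72$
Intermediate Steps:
$P = 3$
$R{\left(8 \right)} + P 12 = \left(-2 + 8\right)^{2} + 3 \cdot 12 = 6^{2} + 36 = 36 + 36 = 72$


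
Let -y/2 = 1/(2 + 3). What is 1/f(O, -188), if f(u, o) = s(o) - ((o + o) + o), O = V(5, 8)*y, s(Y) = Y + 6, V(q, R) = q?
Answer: 1/382 ≈ 0.0026178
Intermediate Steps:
y = -2/5 (y = -2/(2 + 3) = -2/5 ≈ -0.40000)
s(Y) = 6 + Y
O = -2 (O = 5*(-2/5) = -2)
f(u, o) = 6 - 2*o (f(u, o) = (6 + o) - ((o + o) + o) = (6 + o) - (2*o + o) = (6 + o) - 3*o = 6 - 2*o)
1/f(O, -188) = 1/(6 - 2*(-188)) = 1/(6 + 376) = 1/382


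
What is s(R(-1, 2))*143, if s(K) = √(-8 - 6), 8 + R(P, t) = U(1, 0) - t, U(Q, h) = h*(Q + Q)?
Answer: 143*I*√14 ≈ 535.06*I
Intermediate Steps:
U(Q, h) = 2*Q*h (U(Q, h) = h*(2*Q) = 2*Q*h)
R(P, t) = -8 - t (R(P, t) = -8 + (2*1*0 - t) = -8 + (0 - t) = -8 - t)
s(K) = I*√14 (s(K) = √(-14) = I*√14)
s(R(-1, 2))*143 = (I*√14)*143 = 143*I*√14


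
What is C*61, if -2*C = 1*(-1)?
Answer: 61/2 ≈ 30.500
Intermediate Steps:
C = ½ (C = -(-1)/2 = -½*(-1) = ½ ≈ 0.50000)
C*61 = (½)*61 = 61/2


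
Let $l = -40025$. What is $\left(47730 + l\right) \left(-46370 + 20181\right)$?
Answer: $-201786245$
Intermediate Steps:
$\left(47730 + l\right) \left(-46370 + 20181\right) = \left(47730 - 40025\right) \left(-46370 + 20181\right) = 7705 \left(-26189\right) = -201786245$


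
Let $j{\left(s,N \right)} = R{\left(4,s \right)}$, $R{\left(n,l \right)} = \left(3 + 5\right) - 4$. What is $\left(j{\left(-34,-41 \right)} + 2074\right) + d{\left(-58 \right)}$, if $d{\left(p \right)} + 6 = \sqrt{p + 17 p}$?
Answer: $2072 + 6 i \sqrt{29} \approx 2072.0 + 32.311 i$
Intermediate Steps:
$d{\left(p \right)} = -6 + 3 \sqrt{2} \sqrt{p}$ ($d{\left(p \right)} = -6 + \sqrt{p + 17 p} = -6 + \sqrt{18 p} = -6 + 3 \sqrt{2} \sqrt{p}$)
$R{\left(n,l \right)} = 4$ ($R{\left(n,l \right)} = 8 - 4 = 4$)
$j{\left(s,N \right)} = 4$
$\left(j{\left(-34,-41 \right)} + 2074\right) + d{\left(-58 \right)} = \left(4 + 2074\right) - \left(6 - 3 \sqrt{2} \sqrt{-58}\right) = 2078 - \left(6 - 3 \sqrt{2} i \sqrt{58}\right) = 2078 - \left(6 - 6 i \sqrt{29}\right) = 2072 + 6 i \sqrt{29}$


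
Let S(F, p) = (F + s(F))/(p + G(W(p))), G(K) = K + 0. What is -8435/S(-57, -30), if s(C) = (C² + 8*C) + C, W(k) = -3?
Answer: 92785/893 ≈ 103.90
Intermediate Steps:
s(C) = C² + 9*C
G(K) = K
S(F, p) = (F + F*(9 + F))/(-3 + p) (S(F, p) = (F + F*(9 + F))/(p - 3) = (F + F*(9 + F))/(-3 + p))
-8435/S(-57, -30) = -8435*(-(-3 - 30)/(57*(10 - 57))) = -8435/((-57*(-47)/(-33))) = -8435/((-57*(-1/33)*(-47))) = -8435/(-893/11) = -8435*(-11/893) = 92785/893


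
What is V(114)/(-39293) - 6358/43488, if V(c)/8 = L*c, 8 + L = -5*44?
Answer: 4396447937/854386992 ≈ 5.1457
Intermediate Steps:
L = -228 (L = -8 - 5*44 = -8 - 220 = -228)
V(c) = -1824*c (V(c) = 8*(-228*c) = -1824*c)
V(114)/(-39293) - 6358/43488 = -1824*114/(-39293) - 6358/43488 = -207936*(-1/39293) - 6358*1/43488 = 207936/39293 - 3179/21744 = 4396447937/854386992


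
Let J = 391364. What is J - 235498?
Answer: 155866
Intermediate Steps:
J - 235498 = 391364 - 235498 = 155866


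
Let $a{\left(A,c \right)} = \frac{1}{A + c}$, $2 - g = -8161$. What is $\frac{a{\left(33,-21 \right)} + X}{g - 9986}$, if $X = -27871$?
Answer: $\frac{334451}{21876} \approx 15.288$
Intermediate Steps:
$g = 8163$ ($g = 2 - -8161 = 2 + 8161 = 8163$)
$\frac{a{\left(33,-21 \right)} + X}{g - 9986} = \frac{\frac{1}{33 - 21} - 27871}{8163 - 9986} = \frac{\frac{1}{12} - 27871}{-1823} = \left(\frac{1}{12} - 27871\right) \left(- \frac{1}{1823}\right) = \left(- \frac{334451}{12}\right) \left(- \frac{1}{1823}\right) = \frac{334451}{21876}$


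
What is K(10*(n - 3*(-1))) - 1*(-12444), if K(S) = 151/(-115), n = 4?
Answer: 1430909/115 ≈ 12443.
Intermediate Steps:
K(S) = -151/115 (K(S) = 151*(-1/115) = -151/115)
K(10*(n - 3*(-1))) - 1*(-12444) = -151/115 - 1*(-12444) = -151/115 + 12444 = 1430909/115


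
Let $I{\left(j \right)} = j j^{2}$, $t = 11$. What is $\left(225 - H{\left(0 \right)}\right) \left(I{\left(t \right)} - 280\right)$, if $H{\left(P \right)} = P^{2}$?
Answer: $236475$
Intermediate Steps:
$I{\left(j \right)} = j^{3}$
$\left(225 - H{\left(0 \right)}\right) \left(I{\left(t \right)} - 280\right) = \left(225 - 0^{2}\right) \left(11^{3} - 280\right) = \left(225 - 0\right) \left(1331 - 280\right) = \left(225 + 0\right) 1051 = 225 \cdot 1051 = 236475$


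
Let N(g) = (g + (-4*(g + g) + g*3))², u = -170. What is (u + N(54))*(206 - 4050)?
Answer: -178692184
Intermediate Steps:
N(g) = 16*g² (N(g) = (g + (-8*g + 3*g))² = (g - 5*g)² = (-4*g)² = 16*g²)
(u + N(54))*(206 - 4050) = (-170 + 16*54²)*(206 - 4050) = (-170 + 16*2916)*(-3844) = (-170 + 46656)*(-3844) = 46486*(-3844) = -178692184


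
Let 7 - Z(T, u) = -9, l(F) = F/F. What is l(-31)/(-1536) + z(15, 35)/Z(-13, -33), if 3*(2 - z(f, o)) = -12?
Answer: 575/1536 ≈ 0.37435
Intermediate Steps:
z(f, o) = 6 (z(f, o) = 2 - ⅓*(-12) = 2 + 4 = 6)
l(F) = 1
Z(T, u) = 16 (Z(T, u) = 7 - 1*(-9) = 7 + 9 = 16)
l(-31)/(-1536) + z(15, 35)/Z(-13, -33) = 1/(-1536) + 6/16 = 1*(-1/1536) + 6*(1/16) = -1/1536 + 3/8 = 575/1536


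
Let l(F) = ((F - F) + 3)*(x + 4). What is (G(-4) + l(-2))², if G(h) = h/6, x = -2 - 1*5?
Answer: 841/9 ≈ 93.444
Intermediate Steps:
x = -7 (x = -2 - 5 = -7)
l(F) = -9 (l(F) = ((F - F) + 3)*(-7 + 4) = (0 + 3)*(-3) = 3*(-3) = -9)
G(h) = h/6 (G(h) = h*(⅙) = h/6)
(G(-4) + l(-2))² = ((⅙)*(-4) - 9)² = (-⅔ - 9)² = (-29/3)² = 841/9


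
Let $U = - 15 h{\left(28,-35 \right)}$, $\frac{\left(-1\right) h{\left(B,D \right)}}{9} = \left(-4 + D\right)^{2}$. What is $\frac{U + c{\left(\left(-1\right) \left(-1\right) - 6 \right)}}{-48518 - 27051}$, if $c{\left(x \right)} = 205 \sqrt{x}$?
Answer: $- \frac{15795}{5813} - \frac{205 i \sqrt{5}}{75569} \approx -2.7172 - 0.0060659 i$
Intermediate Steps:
$h{\left(B,D \right)} = - 9 \left(-4 + D\right)^{2}$
$U = 205335$ ($U = - 15 \left(- 9 \left(-4 - 35\right)^{2}\right) = - 15 \left(- 9 \left(-39\right)^{2}\right) = - 15 \left(\left(-9\right) 1521\right) = \left(-15\right) \left(-13689\right) = 205335$)
$\frac{U + c{\left(\left(-1\right) \left(-1\right) - 6 \right)}}{-48518 - 27051} = \frac{205335 + 205 \sqrt{\left(-1\right) \left(-1\right) - 6}}{-48518 - 27051} = \frac{205335 + 205 \sqrt{1 - 6}}{-75569} = \left(205335 + 205 \sqrt{-5}\right) \left(- \frac{1}{75569}\right) = \left(205335 + 205 i \sqrt{5}\right) \left(- \frac{1}{75569}\right) = - \frac{15795}{5813} - \frac{205 i \sqrt{5}}{75569}$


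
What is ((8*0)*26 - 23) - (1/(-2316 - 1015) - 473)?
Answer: 1498951/3331 ≈ 450.00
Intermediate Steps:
((8*0)*26 - 23) - (1/(-2316 - 1015) - 473) = (0*26 - 23) - (1/(-3331) - 473) = (0 - 23) - (-1/3331 - 473) = -23 - 1*(-1575564/3331) = -23 + 1575564/3331 = 1498951/3331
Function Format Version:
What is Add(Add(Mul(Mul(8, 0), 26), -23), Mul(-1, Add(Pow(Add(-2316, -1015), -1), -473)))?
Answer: Rational(1498951, 3331) ≈ 450.00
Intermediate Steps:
Add(Add(Mul(Mul(8, 0), 26), -23), Mul(-1, Add(Pow(Add(-2316, -1015), -1), -473))) = Add(Add(Mul(0, 26), -23), Mul(-1, Add(Pow(-3331, -1), -473))) = Add(Add(0, -23), Mul(-1, Add(Rational(-1, 3331), -473))) = Add(-23, Mul(-1, Rational(-1575564, 3331))) = Add(-23, Rational(1575564, 3331)) = Rational(1498951, 3331)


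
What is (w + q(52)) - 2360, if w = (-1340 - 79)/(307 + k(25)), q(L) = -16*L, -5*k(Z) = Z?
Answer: -965403/302 ≈ -3196.7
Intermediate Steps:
k(Z) = -Z/5
w = -1419/302 (w = (-1340 - 79)/(307 - ⅕*25) = -1419/(307 - 5) = -1419/302 ≈ -4.6987)
(w + q(52)) - 2360 = (-1419/302 - 16*52) - 2360 = (-1419/302 - 832) - 2360 = -252683/302 - 2360 = -965403/302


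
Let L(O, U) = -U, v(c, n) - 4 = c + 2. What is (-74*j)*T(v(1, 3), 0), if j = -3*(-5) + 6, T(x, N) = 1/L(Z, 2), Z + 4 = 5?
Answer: 777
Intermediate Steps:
Z = 1 (Z = -4 + 5 = 1)
v(c, n) = 6 + c (v(c, n) = 4 + (c + 2) = 4 + (2 + c) = 6 + c)
T(x, N) = -½ (T(x, N) = 1/(-1*2) = 1/(-2) = -½)
j = 21 (j = 15 + 6 = 21)
(-74*j)*T(v(1, 3), 0) = -74*21*(-½) = -1554*(-½) = 777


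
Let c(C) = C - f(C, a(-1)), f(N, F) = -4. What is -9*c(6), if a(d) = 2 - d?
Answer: -90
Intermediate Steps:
c(C) = 4 + C (c(C) = C - 1*(-4) = C + 4 = 4 + C)
-9*c(6) = -9*(4 + 6) = -9*10 = -90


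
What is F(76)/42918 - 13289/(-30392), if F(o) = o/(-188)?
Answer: 13402637873/30652550616 ≈ 0.43724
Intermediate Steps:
F(o) = -o/188 (F(o) = o*(-1/188) = -o/188)
F(76)/42918 - 13289/(-30392) = -1/188*76/42918 - 13289/(-30392) = -19/47*1/42918 - 13289*(-1/30392) = -19/2017146 + 13289/30392 = 13402637873/30652550616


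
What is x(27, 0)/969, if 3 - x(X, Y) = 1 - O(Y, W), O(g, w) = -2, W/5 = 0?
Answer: 0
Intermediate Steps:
W = 0 (W = 5*0 = 0)
x(X, Y) = 0 (x(X, Y) = 3 - (1 - 1*(-2)) = 3 - (1 + 2) = 3 - 1*3 = 3 - 3 = 0)
x(27, 0)/969 = 0/969 = 0*(1/969) = 0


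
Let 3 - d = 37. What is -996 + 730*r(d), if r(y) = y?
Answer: -25816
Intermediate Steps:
d = -34 (d = 3 - 1*37 = 3 - 37 = -34)
-996 + 730*r(d) = -996 + 730*(-34) = -996 - 24820 = -25816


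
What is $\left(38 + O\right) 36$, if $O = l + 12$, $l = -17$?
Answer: $1188$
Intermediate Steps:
$O = -5$ ($O = -17 + 12 = -5$)
$\left(38 + O\right) 36 = \left(38 - 5\right) 36 = 33 \cdot 36 = 1188$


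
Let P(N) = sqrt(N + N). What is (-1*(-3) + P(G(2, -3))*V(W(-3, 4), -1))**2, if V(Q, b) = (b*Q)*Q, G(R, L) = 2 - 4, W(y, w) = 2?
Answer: (3 - 8*I)**2 ≈ -55.0 - 48.0*I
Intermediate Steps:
G(R, L) = -2
V(Q, b) = b*Q**2 (V(Q, b) = (Q*b)*Q = b*Q**2)
P(N) = sqrt(2)*sqrt(N) (P(N) = sqrt(2*N) = sqrt(2)*sqrt(N))
(-1*(-3) + P(G(2, -3))*V(W(-3, 4), -1))**2 = (-1*(-3) + (sqrt(2)*sqrt(-2))*(-1*2**2))**2 = (3 + (sqrt(2)*(I*sqrt(2)))*(-1*4))**2 = (3 + (2*I)*(-4))**2 = (3 - 8*I)**2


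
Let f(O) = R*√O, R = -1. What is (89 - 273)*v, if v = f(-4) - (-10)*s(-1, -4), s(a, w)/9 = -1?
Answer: 16560 + 368*I ≈ 16560.0 + 368.0*I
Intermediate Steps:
s(a, w) = -9 (s(a, w) = 9*(-1) = -9)
f(O) = -√O
v = -90 - 2*I (v = -√(-4) - (-10)*(-9) = -2*I - 10*9 = -2*I - 90 = -90 - 2*I ≈ -90.0 - 2.0*I)
(89 - 273)*v = (89 - 273)*(-90 - 2*I) = -184*(-90 - 2*I) = 16560 + 368*I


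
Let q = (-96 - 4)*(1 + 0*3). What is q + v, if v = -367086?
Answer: -367186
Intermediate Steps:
q = -100 (q = -100*(1 + 0) = -100*1 = -100)
q + v = -100 - 367086 = -367186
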